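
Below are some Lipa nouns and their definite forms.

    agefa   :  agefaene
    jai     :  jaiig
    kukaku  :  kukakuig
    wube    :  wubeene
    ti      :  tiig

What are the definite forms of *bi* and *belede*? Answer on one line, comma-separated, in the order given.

biig, beledeene

Looking at the last vowel of each stem: -ig when the last vowel of the stem is a high vowel (*jai*, *kukaku*, *ti*); -ene when the last vowel of the stem is a non-high vowel (*agefa*, *wube*).
The last vowel of *bi* is /i/, which is a high vowel, so the suffix is -ig, giving *biig*.
The last vowel of *belede* is /e/, which is a non-high vowel, so the suffix is -ene, giving *beledeene*.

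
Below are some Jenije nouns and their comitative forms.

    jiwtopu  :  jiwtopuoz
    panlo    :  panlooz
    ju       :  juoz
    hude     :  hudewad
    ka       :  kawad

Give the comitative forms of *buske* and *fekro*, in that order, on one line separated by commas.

buskewad, fekrooz

The pattern is rounding harmony: -oz when the last vowel of the stem is a rounded vowel (*jiwtopu*, *panlo*, *ju*); -wad when the last vowel of the stem is an unrounded vowel (*hude*, *ka*).
*buske* — last vowel /e/ (an unrounded vowel) → -wad → *buskewad*.
Since the last vowel of *fekro* is /o/ (a rounded vowel), it takes -oz, giving *fekrooz*.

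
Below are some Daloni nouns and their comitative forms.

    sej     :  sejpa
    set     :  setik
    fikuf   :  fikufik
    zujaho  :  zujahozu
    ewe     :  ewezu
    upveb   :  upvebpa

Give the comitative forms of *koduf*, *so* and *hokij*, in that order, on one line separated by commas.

The alternation tracks the final sound of the stem — -ik when the stem ends in a voiceless consonant (*set*, *fikuf*); -pa when the stem ends in a voiced consonant (*sej*, *upveb*); -zu when the stem ends in a vowel (*zujaho*, *ewe*).
*koduf*: final sound = /f/, a voiceless consonant → -ik → *kodufik*.
*so* — final sound /o/ (a vowel) → -zu → *sozu*.
The final sound of *hokij* is /j/, which is a voiced consonant, so the suffix is -pa, giving *hokijpa*.

kodufik, sozu, hokijpa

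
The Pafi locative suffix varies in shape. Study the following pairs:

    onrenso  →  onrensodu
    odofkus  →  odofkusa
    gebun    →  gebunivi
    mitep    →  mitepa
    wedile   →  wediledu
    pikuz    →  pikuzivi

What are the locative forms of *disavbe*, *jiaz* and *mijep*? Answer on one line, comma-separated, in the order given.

The pattern is voicing of the final sound: -a when the stem ends in a voiceless consonant (*odofkus*, *mitep*); -ivi when the stem ends in a voiced consonant (*gebun*, *pikuz*); -du when the stem ends in a vowel (*onrenso*, *wedile*).
The final sound of *disavbe* is /e/, which is a vowel, so the suffix is -du, giving *disavbedu*.
The final sound of *jiaz* is /z/, which is a voiced consonant, so the suffix is -ivi, giving *jiazivi*.
The final sound of *mijep* is /p/, which is a voiceless consonant, so the suffix is -a, giving *mijepa*.

disavbedu, jiazivi, mijepa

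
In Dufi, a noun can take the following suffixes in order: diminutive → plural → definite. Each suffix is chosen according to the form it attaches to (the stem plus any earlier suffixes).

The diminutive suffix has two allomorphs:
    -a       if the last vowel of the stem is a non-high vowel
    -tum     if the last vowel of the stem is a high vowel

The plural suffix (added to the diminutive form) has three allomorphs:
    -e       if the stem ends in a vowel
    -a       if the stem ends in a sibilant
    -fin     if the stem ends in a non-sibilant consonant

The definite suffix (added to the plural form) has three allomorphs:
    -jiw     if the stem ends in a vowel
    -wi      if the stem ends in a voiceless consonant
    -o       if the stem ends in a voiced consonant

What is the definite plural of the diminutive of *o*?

Since the last vowel of *o* is /o/ (a non-high vowel), it takes -a, giving *oa*.
Since the final sound of the diminutive form *oa* is /a/ (a vowel), it takes -e, giving *oae*.
The plural form *oae*: final sound = /e/, a vowel → -jiw → *oaejiw*.

oaejiw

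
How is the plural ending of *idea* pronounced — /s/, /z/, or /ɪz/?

/z/

The stem *idea* ends in a voiced non-sibilant sound.
The plural suffix surfaces as /ɪz/ after sibilants, /s/ after other voiceless consonants, and /z/ after other voiced sounds.
So the plural -s on *idea* is pronounced /z/.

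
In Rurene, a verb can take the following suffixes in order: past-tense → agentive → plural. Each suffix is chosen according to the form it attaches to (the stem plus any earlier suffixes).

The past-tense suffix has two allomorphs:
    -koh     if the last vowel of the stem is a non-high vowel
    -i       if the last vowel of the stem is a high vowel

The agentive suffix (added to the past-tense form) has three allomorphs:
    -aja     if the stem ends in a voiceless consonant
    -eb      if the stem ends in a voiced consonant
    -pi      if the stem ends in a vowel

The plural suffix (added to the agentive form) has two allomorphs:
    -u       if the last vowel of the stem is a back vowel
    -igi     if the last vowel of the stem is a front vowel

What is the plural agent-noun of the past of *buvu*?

buvuipiigi

The last vowel of *buvu* is /u/, which is a high vowel, so the past-tense suffix is -i, giving *buvui*.
Since the final sound of the past-tense form *buvui* is /i/ (a vowel), it takes -pi, giving *buvuipi*.
Since the last vowel of the agentive form *buvuipi* is /i/ (a front vowel), it takes -igi, giving *buvuipiigi*.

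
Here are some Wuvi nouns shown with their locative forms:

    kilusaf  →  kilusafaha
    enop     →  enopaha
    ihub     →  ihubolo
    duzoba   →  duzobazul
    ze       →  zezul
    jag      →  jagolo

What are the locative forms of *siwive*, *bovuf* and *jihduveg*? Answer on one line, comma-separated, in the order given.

siwivezul, bovufaha, jihduvegolo

The pattern is voicing of the final sound: -aha when the stem ends in a voiceless consonant (*kilusaf*, *enop*); -olo when the stem ends in a voiced consonant (*ihub*, *jag*); -zul when the stem ends in a vowel (*duzoba*, *ze*).
The final sound of *siwive* is /e/, which is a vowel, so the suffix is -zul, giving *siwivezul*.
*bovuf*: final sound = /f/, a voiceless consonant → -aha → *bovufaha*.
*jihduveg*: final sound = /g/, a voiced consonant → -olo → *jihduvegolo*.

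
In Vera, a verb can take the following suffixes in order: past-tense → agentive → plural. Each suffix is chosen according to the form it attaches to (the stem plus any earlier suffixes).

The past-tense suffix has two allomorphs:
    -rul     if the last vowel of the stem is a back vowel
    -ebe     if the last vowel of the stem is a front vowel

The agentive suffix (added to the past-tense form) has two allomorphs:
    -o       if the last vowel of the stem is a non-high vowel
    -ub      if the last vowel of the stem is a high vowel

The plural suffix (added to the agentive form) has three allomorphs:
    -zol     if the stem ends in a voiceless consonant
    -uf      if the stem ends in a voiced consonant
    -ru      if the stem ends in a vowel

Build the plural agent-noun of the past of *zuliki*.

zulikiebeoru

*zuliki* — last vowel /i/ (a front vowel) → -ebe → *zulikiebe*.
The past-tense form *zulikiebe* — last vowel /e/ (a non-high vowel) → -o → *zulikiebeo*.
The agentive form *zulikiebeo*: final sound = /o/, a vowel → -ru → *zulikiebeoru*.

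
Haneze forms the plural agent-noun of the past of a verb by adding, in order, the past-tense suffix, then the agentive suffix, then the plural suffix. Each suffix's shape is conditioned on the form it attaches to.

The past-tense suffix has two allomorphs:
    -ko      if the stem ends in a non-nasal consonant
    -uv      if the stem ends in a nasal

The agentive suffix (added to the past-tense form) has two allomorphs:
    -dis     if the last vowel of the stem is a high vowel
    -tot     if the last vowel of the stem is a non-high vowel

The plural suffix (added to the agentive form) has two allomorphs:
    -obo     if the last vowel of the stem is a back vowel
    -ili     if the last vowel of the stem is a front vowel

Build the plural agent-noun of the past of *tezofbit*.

tezofbitkototobo

The final consonant of *tezofbit* is /t/, which is non-nasal, so the past-tense suffix is -ko, giving *tezofbitko*.
Since the last vowel of the past-tense form *tezofbitko* is /o/ (a non-high vowel), it takes -tot, giving *tezofbitkotot*.
The last vowel of the agentive form *tezofbitkotot* is /o/, which is a back vowel, so the plural suffix is -obo, giving *tezofbitkototobo*.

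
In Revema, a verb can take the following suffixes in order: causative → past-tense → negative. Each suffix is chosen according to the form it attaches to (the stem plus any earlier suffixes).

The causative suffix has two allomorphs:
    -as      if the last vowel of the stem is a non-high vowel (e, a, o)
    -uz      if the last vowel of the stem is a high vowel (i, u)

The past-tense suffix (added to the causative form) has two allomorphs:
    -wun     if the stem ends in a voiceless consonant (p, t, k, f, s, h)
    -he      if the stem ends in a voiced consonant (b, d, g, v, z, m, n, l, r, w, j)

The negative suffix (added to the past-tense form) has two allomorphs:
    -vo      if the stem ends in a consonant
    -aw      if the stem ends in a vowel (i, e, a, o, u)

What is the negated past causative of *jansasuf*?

jansasufuzheaw

*jansasuf* — last vowel /u/ (a high vowel) → -uz → *jansasufuz*.
Since the final consonant of the causative form *jansasufuz* is /z/ (voiced), it takes -he, giving *jansasufuzhe*.
The past-tense form *jansasufuzhe* — final sound /e/ (a vowel) → -aw → *jansasufuzheaw*.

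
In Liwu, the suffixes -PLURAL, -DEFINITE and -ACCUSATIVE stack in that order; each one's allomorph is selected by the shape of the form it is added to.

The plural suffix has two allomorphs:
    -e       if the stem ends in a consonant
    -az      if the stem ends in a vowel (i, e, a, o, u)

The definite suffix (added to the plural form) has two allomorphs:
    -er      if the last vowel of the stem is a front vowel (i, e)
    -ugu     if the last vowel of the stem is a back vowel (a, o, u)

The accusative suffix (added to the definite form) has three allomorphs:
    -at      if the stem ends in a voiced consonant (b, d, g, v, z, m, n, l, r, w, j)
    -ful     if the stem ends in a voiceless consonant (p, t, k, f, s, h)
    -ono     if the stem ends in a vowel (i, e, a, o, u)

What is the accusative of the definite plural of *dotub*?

dotubeerat

The final sound of *dotub* is /b/, which is a consonant, so the plural suffix is -e, giving *dotube*.
The plural form *dotube* — last vowel /e/ (a front vowel) → -er → *dotubeer*.
The definite form *dotubeer*: final sound = /r/, a voiced consonant → -at → *dotubeerat*.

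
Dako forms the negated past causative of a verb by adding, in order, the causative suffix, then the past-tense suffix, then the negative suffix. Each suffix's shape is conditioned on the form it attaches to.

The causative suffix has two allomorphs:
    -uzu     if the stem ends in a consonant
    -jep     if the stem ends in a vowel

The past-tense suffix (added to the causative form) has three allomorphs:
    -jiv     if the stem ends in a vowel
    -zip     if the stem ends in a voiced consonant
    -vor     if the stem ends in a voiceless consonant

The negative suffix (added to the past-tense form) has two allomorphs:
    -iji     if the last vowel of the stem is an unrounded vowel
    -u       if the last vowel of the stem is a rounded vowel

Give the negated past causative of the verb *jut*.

jutuzujiviji

*jut* — final sound /t/ (a consonant) → -uzu → *jutuzu*.
The causative form *jutuzu* — final sound /u/ (a vowel) → -jiv → *jutuzujiv*.
The last vowel of the past-tense form *jutuzujiv* is /i/, which is an unrounded vowel, so the negative suffix is -iji, giving *jutuzujiviji*.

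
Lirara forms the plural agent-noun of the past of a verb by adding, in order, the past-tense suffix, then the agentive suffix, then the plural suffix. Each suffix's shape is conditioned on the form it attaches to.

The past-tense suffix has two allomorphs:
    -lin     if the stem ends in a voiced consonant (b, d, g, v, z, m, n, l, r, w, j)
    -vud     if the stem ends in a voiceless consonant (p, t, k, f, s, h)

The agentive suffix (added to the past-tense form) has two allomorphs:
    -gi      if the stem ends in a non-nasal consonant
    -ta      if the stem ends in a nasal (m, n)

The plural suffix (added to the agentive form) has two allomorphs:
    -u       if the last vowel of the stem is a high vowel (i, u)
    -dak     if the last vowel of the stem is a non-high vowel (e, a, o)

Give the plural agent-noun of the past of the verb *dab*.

*dab* — final consonant /b/ (voiced) → -lin → *dablin*.
The past-tense form *dablin*: final consonant = /n/, a nasal → -ta → *dablinta*.
The agentive form *dablinta*: last vowel = /a/, a non-high vowel → -dak → *dablintadak*.

dablintadak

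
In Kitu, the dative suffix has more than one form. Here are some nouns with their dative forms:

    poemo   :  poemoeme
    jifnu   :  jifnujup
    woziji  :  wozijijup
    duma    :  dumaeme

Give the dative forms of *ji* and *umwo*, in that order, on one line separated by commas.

The suffix is conditioned by the last vowel: -jup when the last vowel of the stem is a high vowel (*jifnu*, *woziji*); -eme when the last vowel of the stem is a non-high vowel (*poemo*, *duma*).
*ji* — last vowel /i/ (a high vowel) → -jup → *jijup*.
Since the last vowel of *umwo* is /o/ (a non-high vowel), it takes -eme, giving *umwoeme*.

jijup, umwoeme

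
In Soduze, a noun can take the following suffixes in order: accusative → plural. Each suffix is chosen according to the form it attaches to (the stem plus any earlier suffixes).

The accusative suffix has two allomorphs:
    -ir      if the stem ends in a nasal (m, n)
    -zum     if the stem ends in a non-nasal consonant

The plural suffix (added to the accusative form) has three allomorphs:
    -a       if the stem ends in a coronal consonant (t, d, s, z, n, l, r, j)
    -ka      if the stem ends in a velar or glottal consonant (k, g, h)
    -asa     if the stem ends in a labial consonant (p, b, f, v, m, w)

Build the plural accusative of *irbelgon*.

The final consonant of *irbelgon* is /n/, which is a nasal, so the accusative suffix is -ir, giving *irbelgonir*.
The accusative form *irbelgonir* — final consonant /r/ (coronal) → -a → *irbelgonira*.

irbelgonira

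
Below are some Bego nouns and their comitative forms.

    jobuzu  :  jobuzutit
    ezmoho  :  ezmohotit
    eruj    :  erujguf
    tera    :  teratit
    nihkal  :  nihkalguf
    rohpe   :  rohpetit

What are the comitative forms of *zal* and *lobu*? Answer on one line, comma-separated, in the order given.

Looking at the final sound of each stem: -guf when the stem ends in a consonant (*eruj*, *nihkal*); -tit when the stem ends in a vowel (*jobuzu*, *ezmoho*, *tera*, *rohpe*).
Since the final sound of *zal* is /l/ (a consonant), it takes -guf, giving *zalguf*.
*lobu*: final sound = /u/, a vowel → -tit → *lobutit*.

zalguf, lobutit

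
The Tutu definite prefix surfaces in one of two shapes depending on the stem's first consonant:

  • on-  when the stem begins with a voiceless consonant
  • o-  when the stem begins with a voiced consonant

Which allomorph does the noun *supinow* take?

*supinow*: first consonant = /s/, voiceless → on-.

on-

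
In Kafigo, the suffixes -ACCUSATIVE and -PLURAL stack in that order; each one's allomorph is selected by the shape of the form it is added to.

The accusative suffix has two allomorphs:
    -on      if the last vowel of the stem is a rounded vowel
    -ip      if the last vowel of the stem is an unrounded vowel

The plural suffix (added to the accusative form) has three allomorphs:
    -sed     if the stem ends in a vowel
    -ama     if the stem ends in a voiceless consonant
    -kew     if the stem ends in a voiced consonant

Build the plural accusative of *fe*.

feipama

*fe*: last vowel = /e/, an unrounded vowel → -ip → *feip*.
The final sound of the accusative form *feip* is /p/, which is a voiceless consonant, so the plural suffix is -ama, giving *feipama*.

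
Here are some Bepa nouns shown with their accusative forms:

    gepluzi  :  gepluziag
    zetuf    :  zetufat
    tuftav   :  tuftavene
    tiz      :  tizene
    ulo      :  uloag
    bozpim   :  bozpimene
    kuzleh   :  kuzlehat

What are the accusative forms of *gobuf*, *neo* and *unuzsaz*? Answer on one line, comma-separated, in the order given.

gobufat, neoag, unuzsazene

The alternation tracks the final sound of the stem — -at when the stem ends in a voiceless consonant (*zetuf*, *kuzleh*); -ene when the stem ends in a voiced consonant (*tuftav*, *tiz*, *bozpim*); -ag when the stem ends in a vowel (*gepluzi*, *ulo*).
*gobuf*: final sound = /f/, a voiceless consonant → -at → *gobufat*.
*neo* — final sound /o/ (a vowel) → -ag → *neoag*.
Since the final sound of *unuzsaz* is /z/ (a voiced consonant), it takes -ene, giving *unuzsazene*.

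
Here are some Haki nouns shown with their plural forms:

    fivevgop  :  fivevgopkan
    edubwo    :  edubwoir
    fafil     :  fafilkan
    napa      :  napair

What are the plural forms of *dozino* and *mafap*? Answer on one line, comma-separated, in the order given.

dozinoir, mafapkan

Looking at the final sound of each stem: -kan when the stem ends in a consonant (*fivevgop*, *fafil*); -ir when the stem ends in a vowel (*edubwo*, *napa*).
*dozino* — final sound /o/ (a vowel) → -ir → *dozinoir*.
*mafap*: final sound = /p/, a consonant → -kan → *mafapkan*.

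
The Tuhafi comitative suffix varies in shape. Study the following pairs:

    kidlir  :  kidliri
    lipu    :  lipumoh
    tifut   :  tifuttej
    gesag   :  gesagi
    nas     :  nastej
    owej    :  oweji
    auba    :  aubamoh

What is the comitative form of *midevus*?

Looking at the final sound of each stem: -tej when the stem ends in a voiceless consonant (*tifut*, *nas*); -i when the stem ends in a voiced consonant (*kidlir*, *gesag*, *owej*); -moh when the stem ends in a vowel (*lipu*, *auba*).
*midevus*: final sound = /s/, a voiceless consonant → -tej → *midevustej*.

midevustej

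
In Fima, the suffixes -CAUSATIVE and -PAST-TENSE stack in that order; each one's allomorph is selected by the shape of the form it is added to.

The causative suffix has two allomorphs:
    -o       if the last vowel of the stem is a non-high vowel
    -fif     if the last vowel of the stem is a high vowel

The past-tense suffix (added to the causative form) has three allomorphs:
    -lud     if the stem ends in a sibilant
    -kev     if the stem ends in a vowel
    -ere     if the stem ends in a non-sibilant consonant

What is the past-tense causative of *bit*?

bitfifere

Since the last vowel of *bit* is /i/ (a high vowel), it takes -fif, giving *bitfif*.
The causative form *bitfif*: final sound = /f/, a non-sibilant consonant → -ere → *bitfifere*.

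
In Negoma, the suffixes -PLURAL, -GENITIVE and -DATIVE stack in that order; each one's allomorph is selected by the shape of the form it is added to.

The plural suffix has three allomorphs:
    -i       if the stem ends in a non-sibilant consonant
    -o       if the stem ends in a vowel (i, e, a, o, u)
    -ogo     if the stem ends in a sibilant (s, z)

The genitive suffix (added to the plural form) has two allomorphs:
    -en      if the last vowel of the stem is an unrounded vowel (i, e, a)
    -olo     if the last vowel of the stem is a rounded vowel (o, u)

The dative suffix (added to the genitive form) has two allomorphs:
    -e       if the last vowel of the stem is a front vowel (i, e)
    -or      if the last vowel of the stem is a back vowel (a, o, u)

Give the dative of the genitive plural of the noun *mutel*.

Since the final sound of *mutel* is /l/ (a non-sibilant consonant), it takes -i, giving *muteli*.
Since the last vowel of the plural form *muteli* is /i/ (an unrounded vowel), it takes -en, giving *mutelien*.
Since the last vowel of the genitive form *mutelien* is /e/ (a front vowel), it takes -e, giving *muteliene*.

muteliene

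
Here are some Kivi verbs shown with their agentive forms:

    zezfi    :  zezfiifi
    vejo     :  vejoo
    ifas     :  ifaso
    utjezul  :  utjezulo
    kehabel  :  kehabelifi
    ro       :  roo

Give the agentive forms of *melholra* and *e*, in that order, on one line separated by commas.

The alternation tracks the last vowel of the stem — -ifi when the last vowel of the stem is a front vowel (*zezfi*, *kehabel*); -o when the last vowel of the stem is a back vowel (*vejo*, *ifas*, *utjezul*, *ro*).
*melholra*: last vowel = /a/, a back vowel → -o → *melholrao*.
Since the last vowel of *e* is /e/ (a front vowel), it takes -ifi, giving *eifi*.

melholrao, eifi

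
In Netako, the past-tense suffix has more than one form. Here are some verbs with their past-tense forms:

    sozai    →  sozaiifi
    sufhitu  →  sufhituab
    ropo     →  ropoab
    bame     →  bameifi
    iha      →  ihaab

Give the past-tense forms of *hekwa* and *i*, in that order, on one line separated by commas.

hekwaab, iifi

The pattern is front/back vowel harmony: -ifi when the last vowel of the stem is a front vowel (*sozai*, *bame*); -ab when the last vowel of the stem is a back vowel (*sufhitu*, *ropo*, *iha*).
The last vowel of *hekwa* is /a/, which is a back vowel, so the suffix is -ab, giving *hekwaab*.
*i* — last vowel /i/ (a front vowel) → -ifi → *iifi*.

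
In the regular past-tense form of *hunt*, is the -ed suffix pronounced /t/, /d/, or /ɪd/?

The stem *hunt* ends in /t/ or /d/.
The -ed suffix is realized as /ɪd/ after /t, d/; as /t/ after other voiceless consonants; and as /d/ after other voiced sounds.
So -ed on *hunt* is pronounced /ɪd/.

/ɪd/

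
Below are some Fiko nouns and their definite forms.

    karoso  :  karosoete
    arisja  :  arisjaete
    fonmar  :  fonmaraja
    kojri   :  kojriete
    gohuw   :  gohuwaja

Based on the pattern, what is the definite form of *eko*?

ekoete

The alternation tracks the final sound of the stem — -aja when the stem ends in a consonant (*fonmar*, *gohuw*); -ete when the stem ends in a vowel (*karoso*, *arisja*, *kojri*).
*eko* — final sound /o/ (a vowel) → -ete → *ekoete*.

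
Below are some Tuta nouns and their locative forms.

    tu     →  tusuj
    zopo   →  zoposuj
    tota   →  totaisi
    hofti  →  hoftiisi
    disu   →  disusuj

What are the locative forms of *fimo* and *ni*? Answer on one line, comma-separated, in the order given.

fimosuj, niisi

The suffix is conditioned by the last vowel: -suj when the last vowel of the stem is a rounded vowel (*tu*, *zopo*, *disu*); -isi when the last vowel of the stem is an unrounded vowel (*tota*, *hofti*).
Since the last vowel of *fimo* is /o/ (a rounded vowel), it takes -suj, giving *fimosuj*.
*ni*: last vowel = /i/, an unrounded vowel → -isi → *niisi*.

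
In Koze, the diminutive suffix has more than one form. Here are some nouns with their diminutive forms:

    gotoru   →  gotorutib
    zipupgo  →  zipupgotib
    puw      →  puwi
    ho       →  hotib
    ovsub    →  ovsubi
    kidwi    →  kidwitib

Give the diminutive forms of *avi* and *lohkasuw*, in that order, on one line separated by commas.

The alternation tracks the final sound of the stem — -i when the stem ends in a consonant (*puw*, *ovsub*); -tib when the stem ends in a vowel (*gotoru*, *zipupgo*, *ho*, *kidwi*).
The final sound of *avi* is /i/, which is a vowel, so the suffix is -tib, giving *avitib*.
The final sound of *lohkasuw* is /w/, which is a consonant, so the suffix is -i, giving *lohkasuwi*.

avitib, lohkasuwi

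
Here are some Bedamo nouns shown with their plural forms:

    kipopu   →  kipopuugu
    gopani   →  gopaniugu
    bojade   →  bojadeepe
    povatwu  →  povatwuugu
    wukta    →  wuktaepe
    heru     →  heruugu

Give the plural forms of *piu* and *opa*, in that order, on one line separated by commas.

piuugu, opaepe

The alternation tracks the last vowel of the stem — -ugu when the last vowel of the stem is a high vowel (*kipopu*, *gopani*, *povatwu*, *heru*); -epe when the last vowel of the stem is a non-high vowel (*bojade*, *wukta*).
The last vowel of *piu* is /u/, which is a high vowel, so the suffix is -ugu, giving *piuugu*.
The last vowel of *opa* is /a/, which is a non-high vowel, so the suffix is -epe, giving *opaepe*.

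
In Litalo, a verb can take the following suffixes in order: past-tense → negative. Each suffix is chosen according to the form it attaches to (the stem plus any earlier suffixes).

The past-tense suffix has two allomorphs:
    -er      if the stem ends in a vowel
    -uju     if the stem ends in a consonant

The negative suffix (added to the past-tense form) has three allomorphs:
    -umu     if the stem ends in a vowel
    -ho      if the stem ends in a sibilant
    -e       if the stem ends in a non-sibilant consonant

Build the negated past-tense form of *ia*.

The final sound of *ia* is /a/, which is a vowel, so the past-tense suffix is -er, giving *iaer*.
Since the final sound of the past-tense form *iaer* is /r/ (a non-sibilant consonant), it takes -e, giving *iaere*.

iaere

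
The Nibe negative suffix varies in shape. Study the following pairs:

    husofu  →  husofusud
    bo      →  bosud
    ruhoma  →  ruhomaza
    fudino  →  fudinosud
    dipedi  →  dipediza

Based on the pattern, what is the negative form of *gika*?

The pattern is rounding harmony: -sud when the last vowel of the stem is a rounded vowel (*husofu*, *bo*, *fudino*); -za when the last vowel of the stem is an unrounded vowel (*ruhoma*, *dipedi*).
Since the last vowel of *gika* is /a/ (an unrounded vowel), it takes -za, giving *gikaza*.

gikaza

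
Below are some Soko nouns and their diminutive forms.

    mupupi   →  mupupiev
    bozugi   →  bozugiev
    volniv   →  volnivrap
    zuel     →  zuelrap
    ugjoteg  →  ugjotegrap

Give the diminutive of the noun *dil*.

The suffix is conditioned by the final sound: -rap when the stem ends in a consonant (*volniv*, *zuel*, *ugjoteg*); -ev when the stem ends in a vowel (*mupupi*, *bozugi*).
*dil*: final sound = /l/, a consonant → -rap → *dilrap*.

dilrap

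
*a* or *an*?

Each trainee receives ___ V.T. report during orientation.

The indefinite article is chosen by the initial *sound* of the following word, not its spelling.
The initialism *V.T.* is read letter by letter; the first letter, V, is pronounced /viː/, which begins with a consonant sound.
So the article is *a*: Each trainee receives a V.T. report during orientation.

a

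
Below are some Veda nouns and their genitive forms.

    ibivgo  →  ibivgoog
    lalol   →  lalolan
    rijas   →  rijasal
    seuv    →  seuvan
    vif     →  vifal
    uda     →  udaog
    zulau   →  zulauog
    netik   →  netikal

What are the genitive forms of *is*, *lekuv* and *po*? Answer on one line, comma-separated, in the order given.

isal, lekuvan, poog

The suffix is conditioned by the final sound: -al when the stem ends in a voiceless consonant (*rijas*, *vif*, *netik*); -an when the stem ends in a voiced consonant (*lalol*, *seuv*); -og when the stem ends in a vowel (*ibivgo*, *uda*, *zulau*).
The final sound of *is* is /s/, which is a voiceless consonant, so the suffix is -al, giving *isal*.
*lekuv*: final sound = /v/, a voiced consonant → -an → *lekuvan*.
*po*: final sound = /o/, a vowel → -og → *poog*.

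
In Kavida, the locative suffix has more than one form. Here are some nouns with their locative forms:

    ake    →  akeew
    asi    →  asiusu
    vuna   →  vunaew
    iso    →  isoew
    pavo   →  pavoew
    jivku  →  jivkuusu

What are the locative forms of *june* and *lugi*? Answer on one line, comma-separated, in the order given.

juneew, lugiusu

The suffix is conditioned by the last vowel: -usu when the last vowel of the stem is a high vowel (*asi*, *jivku*); -ew when the last vowel of the stem is a non-high vowel (*ake*, *vuna*, *iso*, *pavo*).
*june* — last vowel /e/ (a non-high vowel) → -ew → *juneew*.
Since the last vowel of *lugi* is /i/ (a high vowel), it takes -usu, giving *lugiusu*.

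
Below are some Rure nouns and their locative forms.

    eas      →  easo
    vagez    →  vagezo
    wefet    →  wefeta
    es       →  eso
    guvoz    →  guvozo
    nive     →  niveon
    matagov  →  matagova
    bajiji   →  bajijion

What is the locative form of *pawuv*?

pawuva

The pattern is sibilance of the final sound: -o when the stem ends in a sibilant (*eas*, *vagez*, *es*, *guvoz*); -a when the stem ends in a non-sibilant consonant (*wefet*, *matagov*); -on when the stem ends in a vowel (*nive*, *bajiji*).
*pawuv*: final sound = /v/, a non-sibilant consonant → -a → *pawuva*.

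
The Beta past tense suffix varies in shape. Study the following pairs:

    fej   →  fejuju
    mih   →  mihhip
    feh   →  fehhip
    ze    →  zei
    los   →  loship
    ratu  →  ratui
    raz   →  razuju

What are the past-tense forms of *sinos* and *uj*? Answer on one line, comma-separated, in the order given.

sinoship, ujuju

The pattern is voicing of the final sound: -hip when the stem ends in a voiceless consonant (*mih*, *feh*, *los*); -uju when the stem ends in a voiced consonant (*fej*, *raz*); -i when the stem ends in a vowel (*ze*, *ratu*).
The final sound of *sinos* is /s/, which is a voiceless consonant, so the suffix is -hip, giving *sinoship*.
Since the final sound of *uj* is /j/ (a voiced consonant), it takes -uju, giving *ujuju*.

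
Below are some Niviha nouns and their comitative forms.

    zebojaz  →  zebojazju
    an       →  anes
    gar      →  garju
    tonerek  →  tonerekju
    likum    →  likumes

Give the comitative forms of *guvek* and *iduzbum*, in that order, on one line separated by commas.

The suffix is conditioned by the final consonant: -es when the stem ends in a nasal (*an*, *likum*); -ju when the stem ends in a non-nasal consonant (*zebojaz*, *gar*, *tonerek*).
*guvek*: final consonant = /k/, non-nasal → -ju → *guvekju*.
*iduzbum* — final consonant /m/ (a nasal) → -es → *iduzbumes*.

guvekju, iduzbumes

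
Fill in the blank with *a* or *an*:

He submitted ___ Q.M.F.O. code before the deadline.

a

The indefinite article is chosen by the initial *sound* of the following word, not its spelling.
The initialism *Q.M.F.O.* is read letter by letter; the first letter, Q, is pronounced /kjuː/, which begins with a consonant sound.
So the article is *a*: He submitted a Q.M.F.O. code before the deadline.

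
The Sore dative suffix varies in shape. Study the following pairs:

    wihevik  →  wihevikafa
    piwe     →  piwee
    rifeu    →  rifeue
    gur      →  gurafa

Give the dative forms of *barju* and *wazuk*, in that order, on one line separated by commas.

barjue, wazukafa

The suffix is conditioned by the final sound: -afa when the stem ends in a consonant (*wihevik*, *gur*); -e when the stem ends in a vowel (*piwe*, *rifeu*).
*barju* — final sound /u/ (a vowel) → -e → *barjue*.
Since the final sound of *wazuk* is /k/ (a consonant), it takes -afa, giving *wazukafa*.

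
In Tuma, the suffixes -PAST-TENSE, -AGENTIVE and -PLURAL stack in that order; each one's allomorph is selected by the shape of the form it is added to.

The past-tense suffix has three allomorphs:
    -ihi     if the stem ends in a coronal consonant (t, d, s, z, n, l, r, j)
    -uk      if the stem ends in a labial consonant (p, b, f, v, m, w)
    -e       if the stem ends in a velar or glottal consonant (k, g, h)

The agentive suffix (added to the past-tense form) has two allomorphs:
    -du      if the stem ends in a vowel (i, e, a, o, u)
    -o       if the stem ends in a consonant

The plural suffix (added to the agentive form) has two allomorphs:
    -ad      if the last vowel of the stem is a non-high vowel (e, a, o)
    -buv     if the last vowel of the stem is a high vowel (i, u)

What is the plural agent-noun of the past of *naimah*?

naimahedubuv

Since the final consonant of *naimah* is /h/ (velar/glottal), it takes -e, giving *naimahe*.
The final sound of the past-tense form *naimahe* is /e/, which is a vowel, so the agentive suffix is -du, giving *naimahedu*.
The agentive form *naimahedu*: last vowel = /u/, a high vowel → -buv → *naimahedubuv*.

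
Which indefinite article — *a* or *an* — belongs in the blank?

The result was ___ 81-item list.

an

The indefinite article is chosen by the initial *sound* of the following word, not its spelling.
The number *81* is spoken "eighty-…", beginning with /ˈeɪti/ — a vowel sound.
So the article is *an*: The result was an 81-item list.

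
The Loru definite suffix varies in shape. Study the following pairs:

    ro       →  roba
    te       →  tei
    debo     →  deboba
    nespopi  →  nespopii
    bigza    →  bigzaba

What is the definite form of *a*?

aba

The alternation tracks the last vowel of the stem — -i when the last vowel of the stem is a front vowel (*te*, *nespopi*); -ba when the last vowel of the stem is a back vowel (*ro*, *debo*, *bigza*).
*a* — last vowel /a/ (a back vowel) → -ba → *aba*.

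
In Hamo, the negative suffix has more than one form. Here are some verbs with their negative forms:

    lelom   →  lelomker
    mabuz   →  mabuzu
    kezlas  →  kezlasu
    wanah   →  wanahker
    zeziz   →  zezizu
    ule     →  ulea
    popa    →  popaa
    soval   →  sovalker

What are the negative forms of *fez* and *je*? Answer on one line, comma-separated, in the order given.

The alternation tracks the final sound of the stem — -u when the stem ends in a sibilant (*mabuz*, *kezlas*, *zeziz*); -ker when the stem ends in a non-sibilant consonant (*lelom*, *wanah*, *soval*); -a when the stem ends in a vowel (*ule*, *popa*).
*fez*: final sound = /z/, a sibilant → -u → *fezu*.
*je* — final sound /e/ (a vowel) → -a → *jea*.

fezu, jea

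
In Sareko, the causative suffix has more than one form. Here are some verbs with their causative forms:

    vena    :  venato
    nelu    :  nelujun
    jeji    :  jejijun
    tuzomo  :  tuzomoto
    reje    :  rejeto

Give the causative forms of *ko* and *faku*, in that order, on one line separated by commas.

The alternation tracks the last vowel of the stem — -jun when the last vowel of the stem is a high vowel (*nelu*, *jeji*); -to when the last vowel of the stem is a non-high vowel (*vena*, *tuzomo*, *reje*).
*ko* — last vowel /o/ (a non-high vowel) → -to → *koto*.
*faku* — last vowel /u/ (a high vowel) → -jun → *fakujun*.

koto, fakujun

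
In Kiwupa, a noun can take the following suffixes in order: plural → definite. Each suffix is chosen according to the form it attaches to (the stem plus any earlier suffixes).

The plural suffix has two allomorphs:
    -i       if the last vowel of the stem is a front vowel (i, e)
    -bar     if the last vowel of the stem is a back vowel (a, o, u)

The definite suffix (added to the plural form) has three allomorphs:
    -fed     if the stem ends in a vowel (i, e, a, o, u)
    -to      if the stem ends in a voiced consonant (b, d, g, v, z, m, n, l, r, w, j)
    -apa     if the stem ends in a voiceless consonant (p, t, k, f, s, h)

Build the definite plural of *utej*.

utejifed

*utej*: last vowel = /e/, a front vowel → -i → *uteji*.
The final sound of the plural form *uteji* is /i/, which is a vowel, so the definite suffix is -fed, giving *utejifed*.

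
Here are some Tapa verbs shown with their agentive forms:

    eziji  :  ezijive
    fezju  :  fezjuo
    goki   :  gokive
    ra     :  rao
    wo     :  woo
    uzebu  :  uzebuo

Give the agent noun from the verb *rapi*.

rapive

The alternation tracks the last vowel of the stem — -ve when the last vowel of the stem is a front vowel (*eziji*, *goki*); -o when the last vowel of the stem is a back vowel (*fezju*, *ra*, *wo*, *uzebu*).
The last vowel of *rapi* is /i/, which is a front vowel, so the suffix is -ve, giving *rapive*.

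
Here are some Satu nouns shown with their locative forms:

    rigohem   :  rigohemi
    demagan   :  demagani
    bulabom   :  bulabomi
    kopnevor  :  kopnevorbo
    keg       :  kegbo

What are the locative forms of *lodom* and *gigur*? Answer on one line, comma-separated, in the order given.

The suffix is conditioned by the final consonant: -i when the stem ends in a nasal (*rigohem*, *demagan*, *bulabom*); -bo when the stem ends in a non-nasal consonant (*kopnevor*, *keg*).
*lodom* — final consonant /m/ (a nasal) → -i → *lodomi*.
Since the final consonant of *gigur* is /r/ (non-nasal), it takes -bo, giving *gigurbo*.

lodomi, gigurbo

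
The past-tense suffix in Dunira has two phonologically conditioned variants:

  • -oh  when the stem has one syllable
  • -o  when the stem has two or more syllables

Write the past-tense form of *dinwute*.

dinwuteo

With 3 syllables, *dinwute* takes -o → *dinwuteo*.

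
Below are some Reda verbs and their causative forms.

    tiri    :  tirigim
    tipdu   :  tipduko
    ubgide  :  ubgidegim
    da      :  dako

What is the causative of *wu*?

wuko

The suffix is conditioned by the last vowel: -gim when the last vowel of the stem is a front vowel (*tiri*, *ubgide*); -ko when the last vowel of the stem is a back vowel (*tipdu*, *da*).
*wu*: last vowel = /u/, a back vowel → -ko → *wuko*.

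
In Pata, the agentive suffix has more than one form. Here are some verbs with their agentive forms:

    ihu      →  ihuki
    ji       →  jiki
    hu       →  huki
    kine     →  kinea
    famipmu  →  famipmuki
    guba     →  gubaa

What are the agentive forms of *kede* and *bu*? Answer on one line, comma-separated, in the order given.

The pattern is height harmony: -ki when the last vowel of the stem is a high vowel (*ihu*, *ji*, *hu*, *famipmu*); -a when the last vowel of the stem is a non-high vowel (*kine*, *guba*).
*kede*: last vowel = /e/, a non-high vowel → -a → *kedea*.
The last vowel of *bu* is /u/, which is a high vowel, so the suffix is -ki, giving *buki*.

kedea, buki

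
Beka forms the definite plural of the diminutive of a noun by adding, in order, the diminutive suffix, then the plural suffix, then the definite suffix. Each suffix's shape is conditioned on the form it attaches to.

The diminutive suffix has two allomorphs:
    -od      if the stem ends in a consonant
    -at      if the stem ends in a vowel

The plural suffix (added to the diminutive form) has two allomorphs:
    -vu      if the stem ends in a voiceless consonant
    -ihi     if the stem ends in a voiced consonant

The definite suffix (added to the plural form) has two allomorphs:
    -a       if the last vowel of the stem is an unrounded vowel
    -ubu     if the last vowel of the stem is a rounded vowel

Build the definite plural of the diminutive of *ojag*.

Since the final sound of *ojag* is /g/ (a consonant), it takes -od, giving *ojagod*.
The diminutive form *ojagod*: final consonant = /d/, voiced → -ihi → *ojagodihi*.
The last vowel of the plural form *ojagodihi* is /i/, which is an unrounded vowel, so the definite suffix is -a, giving *ojagodihia*.

ojagodihia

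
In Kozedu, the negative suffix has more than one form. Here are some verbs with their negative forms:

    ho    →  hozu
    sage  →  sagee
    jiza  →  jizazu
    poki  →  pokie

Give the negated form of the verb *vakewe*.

The alternation tracks the last vowel of the stem — -e when the last vowel of the stem is a front vowel (*sage*, *poki*); -zu when the last vowel of the stem is a back vowel (*ho*, *jiza*).
*vakewe* — last vowel /e/ (a front vowel) → -e → *vakewee*.

vakewee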